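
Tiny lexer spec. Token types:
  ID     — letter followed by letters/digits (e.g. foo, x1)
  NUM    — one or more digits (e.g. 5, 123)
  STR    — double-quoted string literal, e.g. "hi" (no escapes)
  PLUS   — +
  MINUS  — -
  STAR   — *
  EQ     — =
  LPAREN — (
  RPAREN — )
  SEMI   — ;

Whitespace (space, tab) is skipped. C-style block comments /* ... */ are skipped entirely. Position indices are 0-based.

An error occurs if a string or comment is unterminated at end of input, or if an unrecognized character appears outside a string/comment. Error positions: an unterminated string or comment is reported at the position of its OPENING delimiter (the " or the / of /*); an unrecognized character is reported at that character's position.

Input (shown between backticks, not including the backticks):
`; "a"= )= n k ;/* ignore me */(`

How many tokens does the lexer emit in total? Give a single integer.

pos=0: emit SEMI ';'
pos=2: enter STRING mode
pos=2: emit STR "a" (now at pos=5)
pos=5: emit EQ '='
pos=7: emit RPAREN ')'
pos=8: emit EQ '='
pos=10: emit ID 'n' (now at pos=11)
pos=12: emit ID 'k' (now at pos=13)
pos=14: emit SEMI ';'
pos=15: enter COMMENT mode (saw '/*')
exit COMMENT mode (now at pos=30)
pos=30: emit LPAREN '('
DONE. 9 tokens: [SEMI, STR, EQ, RPAREN, EQ, ID, ID, SEMI, LPAREN]

Answer: 9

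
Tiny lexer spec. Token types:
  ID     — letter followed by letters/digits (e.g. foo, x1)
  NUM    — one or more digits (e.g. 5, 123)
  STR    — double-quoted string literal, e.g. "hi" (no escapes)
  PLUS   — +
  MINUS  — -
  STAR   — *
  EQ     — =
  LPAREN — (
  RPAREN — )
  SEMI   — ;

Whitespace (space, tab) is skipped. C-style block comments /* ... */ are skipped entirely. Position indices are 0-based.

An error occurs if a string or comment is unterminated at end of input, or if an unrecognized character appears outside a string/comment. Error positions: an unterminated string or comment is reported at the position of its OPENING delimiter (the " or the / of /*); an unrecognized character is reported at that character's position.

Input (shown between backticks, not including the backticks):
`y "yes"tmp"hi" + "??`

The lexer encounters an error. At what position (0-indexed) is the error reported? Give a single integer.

Answer: 17

Derivation:
pos=0: emit ID 'y' (now at pos=1)
pos=2: enter STRING mode
pos=2: emit STR "yes" (now at pos=7)
pos=7: emit ID 'tmp' (now at pos=10)
pos=10: enter STRING mode
pos=10: emit STR "hi" (now at pos=14)
pos=15: emit PLUS '+'
pos=17: enter STRING mode
pos=17: ERROR — unterminated string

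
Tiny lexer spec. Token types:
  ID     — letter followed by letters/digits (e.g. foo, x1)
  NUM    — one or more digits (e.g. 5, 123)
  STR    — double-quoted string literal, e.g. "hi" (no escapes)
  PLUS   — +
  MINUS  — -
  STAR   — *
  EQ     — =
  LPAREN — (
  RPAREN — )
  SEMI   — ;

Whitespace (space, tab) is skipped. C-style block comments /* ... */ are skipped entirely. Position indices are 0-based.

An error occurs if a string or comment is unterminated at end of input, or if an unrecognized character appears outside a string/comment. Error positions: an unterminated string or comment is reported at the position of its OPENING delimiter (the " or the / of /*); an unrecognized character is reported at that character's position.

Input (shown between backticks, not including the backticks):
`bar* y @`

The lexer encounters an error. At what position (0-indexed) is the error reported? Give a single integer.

Answer: 7

Derivation:
pos=0: emit ID 'bar' (now at pos=3)
pos=3: emit STAR '*'
pos=5: emit ID 'y' (now at pos=6)
pos=7: ERROR — unrecognized char '@'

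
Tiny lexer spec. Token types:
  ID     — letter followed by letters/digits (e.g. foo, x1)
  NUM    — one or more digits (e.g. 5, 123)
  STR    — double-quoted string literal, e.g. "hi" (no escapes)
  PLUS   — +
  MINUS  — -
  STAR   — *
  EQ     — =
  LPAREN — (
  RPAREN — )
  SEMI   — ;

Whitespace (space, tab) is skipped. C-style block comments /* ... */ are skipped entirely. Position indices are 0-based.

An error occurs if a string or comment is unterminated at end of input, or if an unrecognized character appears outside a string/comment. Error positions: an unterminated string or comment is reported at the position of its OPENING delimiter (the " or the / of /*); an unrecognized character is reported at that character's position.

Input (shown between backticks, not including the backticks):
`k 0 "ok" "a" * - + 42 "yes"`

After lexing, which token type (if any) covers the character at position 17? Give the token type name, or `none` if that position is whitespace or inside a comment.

Answer: PLUS

Derivation:
pos=0: emit ID 'k' (now at pos=1)
pos=2: emit NUM '0' (now at pos=3)
pos=4: enter STRING mode
pos=4: emit STR "ok" (now at pos=8)
pos=9: enter STRING mode
pos=9: emit STR "a" (now at pos=12)
pos=13: emit STAR '*'
pos=15: emit MINUS '-'
pos=17: emit PLUS '+'
pos=19: emit NUM '42' (now at pos=21)
pos=22: enter STRING mode
pos=22: emit STR "yes" (now at pos=27)
DONE. 9 tokens: [ID, NUM, STR, STR, STAR, MINUS, PLUS, NUM, STR]
Position 17: char is '+' -> PLUS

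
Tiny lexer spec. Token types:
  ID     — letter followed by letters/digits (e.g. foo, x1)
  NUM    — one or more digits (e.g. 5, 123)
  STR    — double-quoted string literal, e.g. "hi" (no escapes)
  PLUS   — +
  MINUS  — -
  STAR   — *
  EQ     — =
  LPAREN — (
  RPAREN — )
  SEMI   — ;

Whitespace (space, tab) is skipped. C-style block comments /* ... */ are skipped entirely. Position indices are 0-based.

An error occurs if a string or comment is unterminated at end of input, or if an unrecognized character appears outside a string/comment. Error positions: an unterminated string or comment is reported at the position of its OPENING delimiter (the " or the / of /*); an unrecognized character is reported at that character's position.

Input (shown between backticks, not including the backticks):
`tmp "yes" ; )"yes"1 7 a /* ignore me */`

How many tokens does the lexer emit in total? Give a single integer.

pos=0: emit ID 'tmp' (now at pos=3)
pos=4: enter STRING mode
pos=4: emit STR "yes" (now at pos=9)
pos=10: emit SEMI ';'
pos=12: emit RPAREN ')'
pos=13: enter STRING mode
pos=13: emit STR "yes" (now at pos=18)
pos=18: emit NUM '1' (now at pos=19)
pos=20: emit NUM '7' (now at pos=21)
pos=22: emit ID 'a' (now at pos=23)
pos=24: enter COMMENT mode (saw '/*')
exit COMMENT mode (now at pos=39)
DONE. 8 tokens: [ID, STR, SEMI, RPAREN, STR, NUM, NUM, ID]

Answer: 8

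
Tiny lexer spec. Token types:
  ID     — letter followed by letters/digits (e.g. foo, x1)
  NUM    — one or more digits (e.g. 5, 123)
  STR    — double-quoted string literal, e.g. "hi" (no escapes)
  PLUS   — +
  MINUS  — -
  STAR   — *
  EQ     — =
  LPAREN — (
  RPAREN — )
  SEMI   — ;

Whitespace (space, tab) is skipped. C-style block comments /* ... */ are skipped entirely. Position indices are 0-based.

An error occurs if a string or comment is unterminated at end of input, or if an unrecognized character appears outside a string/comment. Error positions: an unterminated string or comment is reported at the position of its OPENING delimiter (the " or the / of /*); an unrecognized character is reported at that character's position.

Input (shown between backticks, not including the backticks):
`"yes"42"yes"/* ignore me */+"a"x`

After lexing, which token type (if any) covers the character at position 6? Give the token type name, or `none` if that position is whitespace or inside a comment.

Answer: NUM

Derivation:
pos=0: enter STRING mode
pos=0: emit STR "yes" (now at pos=5)
pos=5: emit NUM '42' (now at pos=7)
pos=7: enter STRING mode
pos=7: emit STR "yes" (now at pos=12)
pos=12: enter COMMENT mode (saw '/*')
exit COMMENT mode (now at pos=27)
pos=27: emit PLUS '+'
pos=28: enter STRING mode
pos=28: emit STR "a" (now at pos=31)
pos=31: emit ID 'x' (now at pos=32)
DONE. 6 tokens: [STR, NUM, STR, PLUS, STR, ID]
Position 6: char is '2' -> NUM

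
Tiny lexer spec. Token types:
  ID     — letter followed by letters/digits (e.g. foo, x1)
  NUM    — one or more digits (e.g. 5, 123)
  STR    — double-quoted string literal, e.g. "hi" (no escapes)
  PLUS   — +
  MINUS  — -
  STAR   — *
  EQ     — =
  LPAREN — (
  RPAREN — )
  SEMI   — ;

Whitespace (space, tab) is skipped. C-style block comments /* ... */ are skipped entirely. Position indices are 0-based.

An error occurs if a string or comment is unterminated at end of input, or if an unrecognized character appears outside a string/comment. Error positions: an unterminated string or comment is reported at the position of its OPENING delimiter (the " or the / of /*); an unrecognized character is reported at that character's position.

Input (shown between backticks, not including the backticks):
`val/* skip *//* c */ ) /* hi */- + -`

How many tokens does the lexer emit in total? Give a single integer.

Answer: 5

Derivation:
pos=0: emit ID 'val' (now at pos=3)
pos=3: enter COMMENT mode (saw '/*')
exit COMMENT mode (now at pos=13)
pos=13: enter COMMENT mode (saw '/*')
exit COMMENT mode (now at pos=20)
pos=21: emit RPAREN ')'
pos=23: enter COMMENT mode (saw '/*')
exit COMMENT mode (now at pos=31)
pos=31: emit MINUS '-'
pos=33: emit PLUS '+'
pos=35: emit MINUS '-'
DONE. 5 tokens: [ID, RPAREN, MINUS, PLUS, MINUS]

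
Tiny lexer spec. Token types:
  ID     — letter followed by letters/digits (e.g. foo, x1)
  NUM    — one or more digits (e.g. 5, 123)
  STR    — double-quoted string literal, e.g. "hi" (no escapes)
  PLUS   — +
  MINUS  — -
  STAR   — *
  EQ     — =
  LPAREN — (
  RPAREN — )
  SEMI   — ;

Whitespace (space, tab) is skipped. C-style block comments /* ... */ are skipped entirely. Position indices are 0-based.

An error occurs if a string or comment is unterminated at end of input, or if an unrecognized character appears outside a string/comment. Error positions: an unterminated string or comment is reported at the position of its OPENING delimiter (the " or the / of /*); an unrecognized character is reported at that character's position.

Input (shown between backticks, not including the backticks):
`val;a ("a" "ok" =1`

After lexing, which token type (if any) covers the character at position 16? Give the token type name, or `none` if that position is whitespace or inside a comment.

pos=0: emit ID 'val' (now at pos=3)
pos=3: emit SEMI ';'
pos=4: emit ID 'a' (now at pos=5)
pos=6: emit LPAREN '('
pos=7: enter STRING mode
pos=7: emit STR "a" (now at pos=10)
pos=11: enter STRING mode
pos=11: emit STR "ok" (now at pos=15)
pos=16: emit EQ '='
pos=17: emit NUM '1' (now at pos=18)
DONE. 8 tokens: [ID, SEMI, ID, LPAREN, STR, STR, EQ, NUM]
Position 16: char is '=' -> EQ

Answer: EQ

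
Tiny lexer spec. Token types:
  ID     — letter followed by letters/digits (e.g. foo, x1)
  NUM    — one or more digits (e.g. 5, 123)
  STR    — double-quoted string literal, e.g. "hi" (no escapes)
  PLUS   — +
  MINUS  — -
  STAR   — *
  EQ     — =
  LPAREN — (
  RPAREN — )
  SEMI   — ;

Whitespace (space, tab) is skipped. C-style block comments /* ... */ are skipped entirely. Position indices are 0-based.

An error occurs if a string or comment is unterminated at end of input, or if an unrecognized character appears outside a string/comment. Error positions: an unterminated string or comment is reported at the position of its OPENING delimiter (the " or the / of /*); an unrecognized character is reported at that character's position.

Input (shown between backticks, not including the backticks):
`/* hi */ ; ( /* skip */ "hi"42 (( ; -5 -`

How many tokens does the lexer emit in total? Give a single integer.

Answer: 10

Derivation:
pos=0: enter COMMENT mode (saw '/*')
exit COMMENT mode (now at pos=8)
pos=9: emit SEMI ';'
pos=11: emit LPAREN '('
pos=13: enter COMMENT mode (saw '/*')
exit COMMENT mode (now at pos=23)
pos=24: enter STRING mode
pos=24: emit STR "hi" (now at pos=28)
pos=28: emit NUM '42' (now at pos=30)
pos=31: emit LPAREN '('
pos=32: emit LPAREN '('
pos=34: emit SEMI ';'
pos=36: emit MINUS '-'
pos=37: emit NUM '5' (now at pos=38)
pos=39: emit MINUS '-'
DONE. 10 tokens: [SEMI, LPAREN, STR, NUM, LPAREN, LPAREN, SEMI, MINUS, NUM, MINUS]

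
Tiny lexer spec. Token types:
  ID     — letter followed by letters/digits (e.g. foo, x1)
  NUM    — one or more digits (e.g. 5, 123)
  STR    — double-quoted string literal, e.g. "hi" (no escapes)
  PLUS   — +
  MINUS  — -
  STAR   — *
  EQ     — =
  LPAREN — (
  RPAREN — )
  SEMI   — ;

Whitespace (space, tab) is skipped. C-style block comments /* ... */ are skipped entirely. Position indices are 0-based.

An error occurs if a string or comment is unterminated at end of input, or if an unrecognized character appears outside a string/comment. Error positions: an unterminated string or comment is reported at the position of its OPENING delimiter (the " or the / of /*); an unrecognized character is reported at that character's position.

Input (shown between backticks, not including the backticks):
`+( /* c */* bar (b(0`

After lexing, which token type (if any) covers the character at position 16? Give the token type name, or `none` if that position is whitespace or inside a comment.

Answer: LPAREN

Derivation:
pos=0: emit PLUS '+'
pos=1: emit LPAREN '('
pos=3: enter COMMENT mode (saw '/*')
exit COMMENT mode (now at pos=10)
pos=10: emit STAR '*'
pos=12: emit ID 'bar' (now at pos=15)
pos=16: emit LPAREN '('
pos=17: emit ID 'b' (now at pos=18)
pos=18: emit LPAREN '('
pos=19: emit NUM '0' (now at pos=20)
DONE. 8 tokens: [PLUS, LPAREN, STAR, ID, LPAREN, ID, LPAREN, NUM]
Position 16: char is '(' -> LPAREN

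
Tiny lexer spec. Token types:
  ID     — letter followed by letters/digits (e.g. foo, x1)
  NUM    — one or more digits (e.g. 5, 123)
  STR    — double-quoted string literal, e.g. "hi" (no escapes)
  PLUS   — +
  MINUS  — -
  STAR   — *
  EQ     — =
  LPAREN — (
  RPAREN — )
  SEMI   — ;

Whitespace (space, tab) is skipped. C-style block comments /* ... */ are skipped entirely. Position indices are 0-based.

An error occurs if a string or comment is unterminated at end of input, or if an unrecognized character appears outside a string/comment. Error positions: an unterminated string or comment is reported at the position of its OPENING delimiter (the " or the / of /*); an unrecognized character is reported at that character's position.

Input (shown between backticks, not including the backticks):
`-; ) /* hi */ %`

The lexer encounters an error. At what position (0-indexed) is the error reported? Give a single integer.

pos=0: emit MINUS '-'
pos=1: emit SEMI ';'
pos=3: emit RPAREN ')'
pos=5: enter COMMENT mode (saw '/*')
exit COMMENT mode (now at pos=13)
pos=14: ERROR — unrecognized char '%'

Answer: 14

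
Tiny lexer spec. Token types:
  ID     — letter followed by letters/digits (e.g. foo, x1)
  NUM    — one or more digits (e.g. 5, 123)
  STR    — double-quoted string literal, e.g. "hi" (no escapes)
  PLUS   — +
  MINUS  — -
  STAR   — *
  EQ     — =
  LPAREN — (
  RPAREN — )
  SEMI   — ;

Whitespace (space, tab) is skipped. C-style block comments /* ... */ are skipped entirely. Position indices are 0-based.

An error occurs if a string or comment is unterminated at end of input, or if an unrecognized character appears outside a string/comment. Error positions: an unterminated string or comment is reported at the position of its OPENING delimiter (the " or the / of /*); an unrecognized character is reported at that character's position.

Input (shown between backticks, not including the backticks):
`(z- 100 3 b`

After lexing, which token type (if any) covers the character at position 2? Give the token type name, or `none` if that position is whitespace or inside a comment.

Answer: MINUS

Derivation:
pos=0: emit LPAREN '('
pos=1: emit ID 'z' (now at pos=2)
pos=2: emit MINUS '-'
pos=4: emit NUM '100' (now at pos=7)
pos=8: emit NUM '3' (now at pos=9)
pos=10: emit ID 'b' (now at pos=11)
DONE. 6 tokens: [LPAREN, ID, MINUS, NUM, NUM, ID]
Position 2: char is '-' -> MINUS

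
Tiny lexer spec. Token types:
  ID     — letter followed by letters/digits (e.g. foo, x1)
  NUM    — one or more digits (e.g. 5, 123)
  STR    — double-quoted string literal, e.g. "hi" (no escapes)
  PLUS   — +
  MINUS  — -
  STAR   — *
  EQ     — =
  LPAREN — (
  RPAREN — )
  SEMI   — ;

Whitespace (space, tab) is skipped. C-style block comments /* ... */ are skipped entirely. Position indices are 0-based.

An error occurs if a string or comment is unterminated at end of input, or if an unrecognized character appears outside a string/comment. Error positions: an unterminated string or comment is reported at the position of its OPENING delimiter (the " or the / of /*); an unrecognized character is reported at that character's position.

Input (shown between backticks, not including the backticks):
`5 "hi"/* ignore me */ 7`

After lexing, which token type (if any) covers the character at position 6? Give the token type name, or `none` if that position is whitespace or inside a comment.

pos=0: emit NUM '5' (now at pos=1)
pos=2: enter STRING mode
pos=2: emit STR "hi" (now at pos=6)
pos=6: enter COMMENT mode (saw '/*')
exit COMMENT mode (now at pos=21)
pos=22: emit NUM '7' (now at pos=23)
DONE. 3 tokens: [NUM, STR, NUM]
Position 6: char is '/' -> none

Answer: none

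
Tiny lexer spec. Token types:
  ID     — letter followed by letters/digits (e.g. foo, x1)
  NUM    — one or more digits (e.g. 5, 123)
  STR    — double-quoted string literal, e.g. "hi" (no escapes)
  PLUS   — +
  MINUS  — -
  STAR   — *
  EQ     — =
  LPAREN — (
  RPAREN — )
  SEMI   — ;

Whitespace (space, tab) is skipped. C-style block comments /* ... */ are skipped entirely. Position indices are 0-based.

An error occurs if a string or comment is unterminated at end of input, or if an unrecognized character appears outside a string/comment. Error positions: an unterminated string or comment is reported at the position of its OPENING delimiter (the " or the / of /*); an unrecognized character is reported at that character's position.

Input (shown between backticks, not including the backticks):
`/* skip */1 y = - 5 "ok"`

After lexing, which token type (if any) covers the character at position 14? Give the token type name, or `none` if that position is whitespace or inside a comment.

Answer: EQ

Derivation:
pos=0: enter COMMENT mode (saw '/*')
exit COMMENT mode (now at pos=10)
pos=10: emit NUM '1' (now at pos=11)
pos=12: emit ID 'y' (now at pos=13)
pos=14: emit EQ '='
pos=16: emit MINUS '-'
pos=18: emit NUM '5' (now at pos=19)
pos=20: enter STRING mode
pos=20: emit STR "ok" (now at pos=24)
DONE. 6 tokens: [NUM, ID, EQ, MINUS, NUM, STR]
Position 14: char is '=' -> EQ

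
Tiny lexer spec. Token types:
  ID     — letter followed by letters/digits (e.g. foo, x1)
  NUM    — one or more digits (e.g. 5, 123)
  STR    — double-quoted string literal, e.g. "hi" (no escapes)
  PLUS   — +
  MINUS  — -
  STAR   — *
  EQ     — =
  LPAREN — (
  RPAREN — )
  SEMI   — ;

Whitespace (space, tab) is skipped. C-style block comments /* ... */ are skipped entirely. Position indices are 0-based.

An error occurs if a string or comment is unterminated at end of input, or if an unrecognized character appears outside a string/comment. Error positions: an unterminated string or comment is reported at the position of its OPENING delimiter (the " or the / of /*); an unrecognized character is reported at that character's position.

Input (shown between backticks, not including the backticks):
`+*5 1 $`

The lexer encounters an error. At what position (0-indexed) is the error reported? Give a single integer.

Answer: 6

Derivation:
pos=0: emit PLUS '+'
pos=1: emit STAR '*'
pos=2: emit NUM '5' (now at pos=3)
pos=4: emit NUM '1' (now at pos=5)
pos=6: ERROR — unrecognized char '$'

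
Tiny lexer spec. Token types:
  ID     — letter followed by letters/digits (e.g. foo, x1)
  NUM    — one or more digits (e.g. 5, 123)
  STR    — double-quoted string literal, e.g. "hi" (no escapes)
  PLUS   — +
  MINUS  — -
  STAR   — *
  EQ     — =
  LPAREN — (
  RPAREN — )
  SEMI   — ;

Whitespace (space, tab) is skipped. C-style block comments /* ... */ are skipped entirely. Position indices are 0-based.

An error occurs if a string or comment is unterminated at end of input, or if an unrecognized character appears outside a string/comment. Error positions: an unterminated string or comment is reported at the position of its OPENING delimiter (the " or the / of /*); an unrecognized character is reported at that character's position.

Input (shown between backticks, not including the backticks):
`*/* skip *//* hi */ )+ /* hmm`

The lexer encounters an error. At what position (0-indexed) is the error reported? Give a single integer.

pos=0: emit STAR '*'
pos=1: enter COMMENT mode (saw '/*')
exit COMMENT mode (now at pos=11)
pos=11: enter COMMENT mode (saw '/*')
exit COMMENT mode (now at pos=19)
pos=20: emit RPAREN ')'
pos=21: emit PLUS '+'
pos=23: enter COMMENT mode (saw '/*')
pos=23: ERROR — unterminated comment (reached EOF)

Answer: 23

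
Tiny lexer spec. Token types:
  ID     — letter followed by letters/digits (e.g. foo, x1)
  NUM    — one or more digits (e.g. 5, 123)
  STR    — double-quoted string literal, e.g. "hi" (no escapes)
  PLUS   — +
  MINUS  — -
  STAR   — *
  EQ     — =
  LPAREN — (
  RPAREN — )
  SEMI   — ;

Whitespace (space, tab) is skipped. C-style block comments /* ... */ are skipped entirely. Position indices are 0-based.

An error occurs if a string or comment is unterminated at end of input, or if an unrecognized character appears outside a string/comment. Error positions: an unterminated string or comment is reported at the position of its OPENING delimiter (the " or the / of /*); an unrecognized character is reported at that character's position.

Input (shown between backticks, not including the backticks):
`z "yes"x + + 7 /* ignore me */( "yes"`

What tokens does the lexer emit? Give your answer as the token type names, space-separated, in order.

Answer: ID STR ID PLUS PLUS NUM LPAREN STR

Derivation:
pos=0: emit ID 'z' (now at pos=1)
pos=2: enter STRING mode
pos=2: emit STR "yes" (now at pos=7)
pos=7: emit ID 'x' (now at pos=8)
pos=9: emit PLUS '+'
pos=11: emit PLUS '+'
pos=13: emit NUM '7' (now at pos=14)
pos=15: enter COMMENT mode (saw '/*')
exit COMMENT mode (now at pos=30)
pos=30: emit LPAREN '('
pos=32: enter STRING mode
pos=32: emit STR "yes" (now at pos=37)
DONE. 8 tokens: [ID, STR, ID, PLUS, PLUS, NUM, LPAREN, STR]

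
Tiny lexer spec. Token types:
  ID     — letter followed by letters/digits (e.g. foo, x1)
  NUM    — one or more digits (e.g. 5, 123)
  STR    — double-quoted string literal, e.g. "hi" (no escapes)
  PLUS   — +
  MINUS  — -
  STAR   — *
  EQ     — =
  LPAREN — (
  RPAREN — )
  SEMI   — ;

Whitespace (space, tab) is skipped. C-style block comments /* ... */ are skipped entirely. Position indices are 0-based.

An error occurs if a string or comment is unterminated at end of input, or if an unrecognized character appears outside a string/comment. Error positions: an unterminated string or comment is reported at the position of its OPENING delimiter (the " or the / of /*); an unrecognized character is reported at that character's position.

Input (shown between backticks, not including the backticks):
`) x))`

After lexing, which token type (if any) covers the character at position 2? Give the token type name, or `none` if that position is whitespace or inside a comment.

pos=0: emit RPAREN ')'
pos=2: emit ID 'x' (now at pos=3)
pos=3: emit RPAREN ')'
pos=4: emit RPAREN ')'
DONE. 4 tokens: [RPAREN, ID, RPAREN, RPAREN]
Position 2: char is 'x' -> ID

Answer: ID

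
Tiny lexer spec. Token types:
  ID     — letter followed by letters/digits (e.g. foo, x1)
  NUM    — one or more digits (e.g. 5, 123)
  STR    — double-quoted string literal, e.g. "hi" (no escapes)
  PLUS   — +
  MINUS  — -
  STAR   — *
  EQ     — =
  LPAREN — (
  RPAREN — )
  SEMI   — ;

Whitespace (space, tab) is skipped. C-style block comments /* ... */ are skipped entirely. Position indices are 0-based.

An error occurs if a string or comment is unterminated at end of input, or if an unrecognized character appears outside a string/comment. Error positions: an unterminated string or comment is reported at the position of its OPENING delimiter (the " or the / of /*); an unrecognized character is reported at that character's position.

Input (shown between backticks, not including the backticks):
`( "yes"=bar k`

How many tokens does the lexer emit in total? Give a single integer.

pos=0: emit LPAREN '('
pos=2: enter STRING mode
pos=2: emit STR "yes" (now at pos=7)
pos=7: emit EQ '='
pos=8: emit ID 'bar' (now at pos=11)
pos=12: emit ID 'k' (now at pos=13)
DONE. 5 tokens: [LPAREN, STR, EQ, ID, ID]

Answer: 5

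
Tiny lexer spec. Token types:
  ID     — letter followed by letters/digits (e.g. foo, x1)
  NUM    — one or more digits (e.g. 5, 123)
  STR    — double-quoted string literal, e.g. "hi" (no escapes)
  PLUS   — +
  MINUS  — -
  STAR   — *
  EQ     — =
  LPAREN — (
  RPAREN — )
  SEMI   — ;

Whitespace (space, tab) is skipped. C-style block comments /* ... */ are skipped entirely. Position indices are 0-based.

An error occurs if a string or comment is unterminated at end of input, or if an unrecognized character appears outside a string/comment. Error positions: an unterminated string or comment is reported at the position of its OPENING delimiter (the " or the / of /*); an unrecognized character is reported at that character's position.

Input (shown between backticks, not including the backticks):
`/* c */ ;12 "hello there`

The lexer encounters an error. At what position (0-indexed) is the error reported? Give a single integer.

pos=0: enter COMMENT mode (saw '/*')
exit COMMENT mode (now at pos=7)
pos=8: emit SEMI ';'
pos=9: emit NUM '12' (now at pos=11)
pos=12: enter STRING mode
pos=12: ERROR — unterminated string

Answer: 12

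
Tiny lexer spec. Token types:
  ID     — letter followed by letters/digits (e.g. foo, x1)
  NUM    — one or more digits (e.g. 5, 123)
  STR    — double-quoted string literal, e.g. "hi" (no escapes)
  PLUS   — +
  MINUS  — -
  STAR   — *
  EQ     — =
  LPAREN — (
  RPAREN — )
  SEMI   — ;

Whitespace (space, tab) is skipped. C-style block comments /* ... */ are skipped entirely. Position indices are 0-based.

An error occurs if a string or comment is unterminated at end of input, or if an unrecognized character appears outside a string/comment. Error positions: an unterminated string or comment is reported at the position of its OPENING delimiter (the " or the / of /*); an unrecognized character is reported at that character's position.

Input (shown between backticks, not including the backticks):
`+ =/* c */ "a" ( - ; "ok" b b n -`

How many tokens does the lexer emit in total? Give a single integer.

Answer: 11

Derivation:
pos=0: emit PLUS '+'
pos=2: emit EQ '='
pos=3: enter COMMENT mode (saw '/*')
exit COMMENT mode (now at pos=10)
pos=11: enter STRING mode
pos=11: emit STR "a" (now at pos=14)
pos=15: emit LPAREN '('
pos=17: emit MINUS '-'
pos=19: emit SEMI ';'
pos=21: enter STRING mode
pos=21: emit STR "ok" (now at pos=25)
pos=26: emit ID 'b' (now at pos=27)
pos=28: emit ID 'b' (now at pos=29)
pos=30: emit ID 'n' (now at pos=31)
pos=32: emit MINUS '-'
DONE. 11 tokens: [PLUS, EQ, STR, LPAREN, MINUS, SEMI, STR, ID, ID, ID, MINUS]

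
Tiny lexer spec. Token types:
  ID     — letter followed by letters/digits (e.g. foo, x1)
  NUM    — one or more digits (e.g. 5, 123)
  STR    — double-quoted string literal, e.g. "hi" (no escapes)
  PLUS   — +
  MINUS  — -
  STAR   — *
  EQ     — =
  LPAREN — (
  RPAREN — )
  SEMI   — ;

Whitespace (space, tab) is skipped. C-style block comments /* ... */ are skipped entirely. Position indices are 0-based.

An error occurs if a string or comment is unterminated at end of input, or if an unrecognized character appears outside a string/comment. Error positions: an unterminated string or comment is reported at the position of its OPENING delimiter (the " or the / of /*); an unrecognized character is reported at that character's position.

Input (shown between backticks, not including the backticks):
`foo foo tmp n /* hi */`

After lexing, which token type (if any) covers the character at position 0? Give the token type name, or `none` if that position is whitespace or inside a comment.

pos=0: emit ID 'foo' (now at pos=3)
pos=4: emit ID 'foo' (now at pos=7)
pos=8: emit ID 'tmp' (now at pos=11)
pos=12: emit ID 'n' (now at pos=13)
pos=14: enter COMMENT mode (saw '/*')
exit COMMENT mode (now at pos=22)
DONE. 4 tokens: [ID, ID, ID, ID]
Position 0: char is 'f' -> ID

Answer: ID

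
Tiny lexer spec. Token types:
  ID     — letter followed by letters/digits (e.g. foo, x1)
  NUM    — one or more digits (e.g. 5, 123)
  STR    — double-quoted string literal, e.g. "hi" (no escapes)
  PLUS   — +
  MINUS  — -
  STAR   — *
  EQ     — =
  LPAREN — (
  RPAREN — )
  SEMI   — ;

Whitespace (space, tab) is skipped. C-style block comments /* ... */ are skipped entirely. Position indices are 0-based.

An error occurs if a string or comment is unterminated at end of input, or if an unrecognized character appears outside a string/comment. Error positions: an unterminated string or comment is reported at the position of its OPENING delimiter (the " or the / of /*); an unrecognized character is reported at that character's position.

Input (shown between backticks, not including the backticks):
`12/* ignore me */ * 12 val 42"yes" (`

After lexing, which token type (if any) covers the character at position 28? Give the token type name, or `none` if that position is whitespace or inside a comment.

pos=0: emit NUM '12' (now at pos=2)
pos=2: enter COMMENT mode (saw '/*')
exit COMMENT mode (now at pos=17)
pos=18: emit STAR '*'
pos=20: emit NUM '12' (now at pos=22)
pos=23: emit ID 'val' (now at pos=26)
pos=27: emit NUM '42' (now at pos=29)
pos=29: enter STRING mode
pos=29: emit STR "yes" (now at pos=34)
pos=35: emit LPAREN '('
DONE. 7 tokens: [NUM, STAR, NUM, ID, NUM, STR, LPAREN]
Position 28: char is '2' -> NUM

Answer: NUM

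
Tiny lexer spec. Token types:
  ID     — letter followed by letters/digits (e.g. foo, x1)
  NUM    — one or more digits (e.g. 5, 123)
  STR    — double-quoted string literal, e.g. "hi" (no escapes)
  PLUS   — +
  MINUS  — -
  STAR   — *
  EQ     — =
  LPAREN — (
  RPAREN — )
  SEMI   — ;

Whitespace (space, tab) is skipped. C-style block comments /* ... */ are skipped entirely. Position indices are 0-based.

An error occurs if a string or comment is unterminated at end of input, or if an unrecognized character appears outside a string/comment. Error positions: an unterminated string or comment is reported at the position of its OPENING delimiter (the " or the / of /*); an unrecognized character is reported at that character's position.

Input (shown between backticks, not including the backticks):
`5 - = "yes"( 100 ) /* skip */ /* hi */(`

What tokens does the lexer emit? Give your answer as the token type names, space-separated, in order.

pos=0: emit NUM '5' (now at pos=1)
pos=2: emit MINUS '-'
pos=4: emit EQ '='
pos=6: enter STRING mode
pos=6: emit STR "yes" (now at pos=11)
pos=11: emit LPAREN '('
pos=13: emit NUM '100' (now at pos=16)
pos=17: emit RPAREN ')'
pos=19: enter COMMENT mode (saw '/*')
exit COMMENT mode (now at pos=29)
pos=30: enter COMMENT mode (saw '/*')
exit COMMENT mode (now at pos=38)
pos=38: emit LPAREN '('
DONE. 8 tokens: [NUM, MINUS, EQ, STR, LPAREN, NUM, RPAREN, LPAREN]

Answer: NUM MINUS EQ STR LPAREN NUM RPAREN LPAREN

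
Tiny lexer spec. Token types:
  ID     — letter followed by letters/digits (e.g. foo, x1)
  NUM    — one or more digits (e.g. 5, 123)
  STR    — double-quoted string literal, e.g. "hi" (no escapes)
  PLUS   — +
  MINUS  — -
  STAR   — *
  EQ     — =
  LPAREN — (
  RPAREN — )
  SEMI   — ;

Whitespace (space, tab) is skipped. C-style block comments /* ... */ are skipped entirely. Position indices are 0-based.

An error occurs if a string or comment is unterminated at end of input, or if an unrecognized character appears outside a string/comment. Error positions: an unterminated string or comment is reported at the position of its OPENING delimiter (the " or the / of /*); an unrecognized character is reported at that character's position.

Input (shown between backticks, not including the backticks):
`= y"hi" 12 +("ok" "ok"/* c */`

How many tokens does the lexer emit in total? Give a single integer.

Answer: 8

Derivation:
pos=0: emit EQ '='
pos=2: emit ID 'y' (now at pos=3)
pos=3: enter STRING mode
pos=3: emit STR "hi" (now at pos=7)
pos=8: emit NUM '12' (now at pos=10)
pos=11: emit PLUS '+'
pos=12: emit LPAREN '('
pos=13: enter STRING mode
pos=13: emit STR "ok" (now at pos=17)
pos=18: enter STRING mode
pos=18: emit STR "ok" (now at pos=22)
pos=22: enter COMMENT mode (saw '/*')
exit COMMENT mode (now at pos=29)
DONE. 8 tokens: [EQ, ID, STR, NUM, PLUS, LPAREN, STR, STR]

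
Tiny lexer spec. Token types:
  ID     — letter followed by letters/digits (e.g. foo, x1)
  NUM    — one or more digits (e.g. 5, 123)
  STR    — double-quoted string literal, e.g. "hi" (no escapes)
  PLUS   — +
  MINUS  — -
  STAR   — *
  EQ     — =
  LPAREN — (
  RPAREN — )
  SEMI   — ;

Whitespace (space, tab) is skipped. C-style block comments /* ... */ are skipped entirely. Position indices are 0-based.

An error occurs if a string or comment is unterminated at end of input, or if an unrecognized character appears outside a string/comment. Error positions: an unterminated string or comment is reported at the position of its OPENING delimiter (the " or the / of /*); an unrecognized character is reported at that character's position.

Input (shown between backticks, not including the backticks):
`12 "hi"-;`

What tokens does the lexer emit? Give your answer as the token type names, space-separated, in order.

Answer: NUM STR MINUS SEMI

Derivation:
pos=0: emit NUM '12' (now at pos=2)
pos=3: enter STRING mode
pos=3: emit STR "hi" (now at pos=7)
pos=7: emit MINUS '-'
pos=8: emit SEMI ';'
DONE. 4 tokens: [NUM, STR, MINUS, SEMI]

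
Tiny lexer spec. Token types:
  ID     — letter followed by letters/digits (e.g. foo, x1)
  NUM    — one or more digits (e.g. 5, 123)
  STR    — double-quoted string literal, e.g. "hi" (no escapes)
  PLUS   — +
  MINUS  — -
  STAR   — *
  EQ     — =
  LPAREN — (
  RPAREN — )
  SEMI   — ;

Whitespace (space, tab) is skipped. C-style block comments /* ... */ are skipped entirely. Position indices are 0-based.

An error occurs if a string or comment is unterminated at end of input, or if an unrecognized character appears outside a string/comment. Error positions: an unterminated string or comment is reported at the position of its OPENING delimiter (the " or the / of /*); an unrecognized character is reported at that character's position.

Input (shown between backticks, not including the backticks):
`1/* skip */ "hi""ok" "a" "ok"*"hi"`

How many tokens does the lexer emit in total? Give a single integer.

Answer: 7

Derivation:
pos=0: emit NUM '1' (now at pos=1)
pos=1: enter COMMENT mode (saw '/*')
exit COMMENT mode (now at pos=11)
pos=12: enter STRING mode
pos=12: emit STR "hi" (now at pos=16)
pos=16: enter STRING mode
pos=16: emit STR "ok" (now at pos=20)
pos=21: enter STRING mode
pos=21: emit STR "a" (now at pos=24)
pos=25: enter STRING mode
pos=25: emit STR "ok" (now at pos=29)
pos=29: emit STAR '*'
pos=30: enter STRING mode
pos=30: emit STR "hi" (now at pos=34)
DONE. 7 tokens: [NUM, STR, STR, STR, STR, STAR, STR]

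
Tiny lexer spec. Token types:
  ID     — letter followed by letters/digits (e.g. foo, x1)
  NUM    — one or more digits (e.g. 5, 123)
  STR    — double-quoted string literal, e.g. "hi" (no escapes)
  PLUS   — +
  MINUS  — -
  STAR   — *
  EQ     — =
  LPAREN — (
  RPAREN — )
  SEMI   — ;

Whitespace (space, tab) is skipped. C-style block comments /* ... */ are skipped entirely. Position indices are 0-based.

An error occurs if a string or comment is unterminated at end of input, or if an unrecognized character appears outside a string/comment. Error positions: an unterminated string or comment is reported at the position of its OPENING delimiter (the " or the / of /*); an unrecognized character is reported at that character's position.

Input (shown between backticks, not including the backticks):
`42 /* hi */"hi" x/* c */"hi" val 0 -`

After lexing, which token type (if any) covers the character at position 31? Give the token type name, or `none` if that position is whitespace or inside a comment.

Answer: ID

Derivation:
pos=0: emit NUM '42' (now at pos=2)
pos=3: enter COMMENT mode (saw '/*')
exit COMMENT mode (now at pos=11)
pos=11: enter STRING mode
pos=11: emit STR "hi" (now at pos=15)
pos=16: emit ID 'x' (now at pos=17)
pos=17: enter COMMENT mode (saw '/*')
exit COMMENT mode (now at pos=24)
pos=24: enter STRING mode
pos=24: emit STR "hi" (now at pos=28)
pos=29: emit ID 'val' (now at pos=32)
pos=33: emit NUM '0' (now at pos=34)
pos=35: emit MINUS '-'
DONE. 7 tokens: [NUM, STR, ID, STR, ID, NUM, MINUS]
Position 31: char is 'l' -> ID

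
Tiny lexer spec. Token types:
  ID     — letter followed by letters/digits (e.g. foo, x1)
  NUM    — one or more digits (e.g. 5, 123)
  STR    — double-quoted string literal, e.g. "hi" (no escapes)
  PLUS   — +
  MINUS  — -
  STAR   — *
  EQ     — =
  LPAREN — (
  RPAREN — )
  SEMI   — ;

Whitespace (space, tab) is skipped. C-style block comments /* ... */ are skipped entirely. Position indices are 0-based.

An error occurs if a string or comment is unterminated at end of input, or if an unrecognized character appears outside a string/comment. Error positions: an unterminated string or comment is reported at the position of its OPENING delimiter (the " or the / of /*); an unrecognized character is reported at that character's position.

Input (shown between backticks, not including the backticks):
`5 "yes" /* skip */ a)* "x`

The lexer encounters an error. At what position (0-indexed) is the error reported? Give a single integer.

pos=0: emit NUM '5' (now at pos=1)
pos=2: enter STRING mode
pos=2: emit STR "yes" (now at pos=7)
pos=8: enter COMMENT mode (saw '/*')
exit COMMENT mode (now at pos=18)
pos=19: emit ID 'a' (now at pos=20)
pos=20: emit RPAREN ')'
pos=21: emit STAR '*'
pos=23: enter STRING mode
pos=23: ERROR — unterminated string

Answer: 23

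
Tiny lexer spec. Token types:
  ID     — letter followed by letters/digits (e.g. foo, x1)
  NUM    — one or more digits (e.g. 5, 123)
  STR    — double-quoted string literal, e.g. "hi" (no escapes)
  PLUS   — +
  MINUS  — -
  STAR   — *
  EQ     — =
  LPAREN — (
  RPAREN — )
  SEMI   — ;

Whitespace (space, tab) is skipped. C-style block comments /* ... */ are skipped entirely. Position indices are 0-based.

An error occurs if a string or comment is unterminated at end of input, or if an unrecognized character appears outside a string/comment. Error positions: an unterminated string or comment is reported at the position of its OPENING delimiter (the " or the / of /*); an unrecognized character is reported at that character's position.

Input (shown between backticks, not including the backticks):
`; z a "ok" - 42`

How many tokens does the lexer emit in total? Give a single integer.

Answer: 6

Derivation:
pos=0: emit SEMI ';'
pos=2: emit ID 'z' (now at pos=3)
pos=4: emit ID 'a' (now at pos=5)
pos=6: enter STRING mode
pos=6: emit STR "ok" (now at pos=10)
pos=11: emit MINUS '-'
pos=13: emit NUM '42' (now at pos=15)
DONE. 6 tokens: [SEMI, ID, ID, STR, MINUS, NUM]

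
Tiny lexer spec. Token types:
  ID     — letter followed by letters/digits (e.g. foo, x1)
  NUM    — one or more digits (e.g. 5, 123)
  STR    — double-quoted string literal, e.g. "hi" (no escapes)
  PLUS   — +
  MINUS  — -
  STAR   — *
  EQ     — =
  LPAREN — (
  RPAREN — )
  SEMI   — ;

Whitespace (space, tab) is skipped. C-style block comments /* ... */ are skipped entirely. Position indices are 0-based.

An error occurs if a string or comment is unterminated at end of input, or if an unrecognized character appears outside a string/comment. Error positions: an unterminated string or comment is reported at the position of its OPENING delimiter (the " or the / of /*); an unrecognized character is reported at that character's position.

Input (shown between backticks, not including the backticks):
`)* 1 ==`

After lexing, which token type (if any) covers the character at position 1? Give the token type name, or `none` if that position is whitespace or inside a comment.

Answer: STAR

Derivation:
pos=0: emit RPAREN ')'
pos=1: emit STAR '*'
pos=3: emit NUM '1' (now at pos=4)
pos=5: emit EQ '='
pos=6: emit EQ '='
DONE. 5 tokens: [RPAREN, STAR, NUM, EQ, EQ]
Position 1: char is '*' -> STAR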